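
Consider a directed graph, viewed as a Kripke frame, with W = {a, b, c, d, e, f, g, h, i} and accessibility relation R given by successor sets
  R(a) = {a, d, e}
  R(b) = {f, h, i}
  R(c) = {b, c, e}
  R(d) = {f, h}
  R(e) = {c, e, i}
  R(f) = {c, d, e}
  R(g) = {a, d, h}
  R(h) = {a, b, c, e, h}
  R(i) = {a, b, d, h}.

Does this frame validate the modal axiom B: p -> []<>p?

The schema B characterises exactly the symmetric frames.
Symmetric: no — a R d but not d R a.

No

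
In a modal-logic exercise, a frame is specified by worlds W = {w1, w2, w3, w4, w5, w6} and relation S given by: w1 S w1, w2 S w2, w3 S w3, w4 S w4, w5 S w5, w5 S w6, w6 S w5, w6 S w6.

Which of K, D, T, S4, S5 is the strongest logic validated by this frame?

Serial (axiom D): yes — every world has a successor (e.g. w1 S w1).
Reflexive (axiom T): yes — every world is S-related to itself.
Transitive (axiom 4): yes — every two-step S-path is closed by a direct edge.
Euclidean (axiom 5): yes — any two successors of a common world are S-related.
So F validates K, D, T, S4, S5. The strongest is S5.

S5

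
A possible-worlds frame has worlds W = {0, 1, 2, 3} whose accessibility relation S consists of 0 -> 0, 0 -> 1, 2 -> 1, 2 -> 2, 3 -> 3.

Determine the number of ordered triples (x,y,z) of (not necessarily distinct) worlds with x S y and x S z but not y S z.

Enumerating: (0,1,0), (0,1,1), (2,1,1), (2,1,2).

4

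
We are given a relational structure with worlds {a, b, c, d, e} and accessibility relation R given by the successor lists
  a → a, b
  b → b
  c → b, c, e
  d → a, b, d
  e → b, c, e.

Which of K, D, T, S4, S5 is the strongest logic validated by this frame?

Serial (axiom D): yes — every world has a successor (e.g. a R a).
Reflexive (axiom T): yes — every world is R-related to itself.
Transitive (axiom 4): yes — every two-step R-path is closed by a direct edge.
Euclidean (axiom 5): no — c R b and c R e, but not b R e.
So F validates K, D, T, S4; S5 would additionally require R to be Euclidean. The strongest is S4.

S4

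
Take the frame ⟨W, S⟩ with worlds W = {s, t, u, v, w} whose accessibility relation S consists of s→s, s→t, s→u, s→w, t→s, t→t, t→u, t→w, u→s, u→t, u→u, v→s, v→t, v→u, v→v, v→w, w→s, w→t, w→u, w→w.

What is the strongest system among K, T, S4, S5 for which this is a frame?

T

Reflexive (axiom T): yes — every world is S-related to itself.
Transitive (axiom 4): no — u S s and s S w, but not u S w.
Euclidean (axiom 5): no — s S u and s S w, but not u S w.
So F validates K, T; S4 would additionally require S to be transitive. The strongest is T.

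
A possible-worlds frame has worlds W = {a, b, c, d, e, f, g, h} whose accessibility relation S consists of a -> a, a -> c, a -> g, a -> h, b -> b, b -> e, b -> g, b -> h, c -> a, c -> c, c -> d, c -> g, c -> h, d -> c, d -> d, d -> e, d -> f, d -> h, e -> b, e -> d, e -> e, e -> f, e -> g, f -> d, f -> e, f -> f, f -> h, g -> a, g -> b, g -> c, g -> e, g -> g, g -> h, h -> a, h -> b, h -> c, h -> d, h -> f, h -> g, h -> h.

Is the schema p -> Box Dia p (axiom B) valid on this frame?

Yes

Axiom B corresponds to the accessibility relation being symmetric.
Symmetric: yes — every pair in S has its reverse in S.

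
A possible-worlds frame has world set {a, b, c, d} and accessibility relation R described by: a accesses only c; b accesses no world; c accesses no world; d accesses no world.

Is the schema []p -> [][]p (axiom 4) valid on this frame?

Yes

Axiom 4 corresponds to the accessibility relation being transitive.
Transitive: yes — every two-step R-path is closed by a direct edge.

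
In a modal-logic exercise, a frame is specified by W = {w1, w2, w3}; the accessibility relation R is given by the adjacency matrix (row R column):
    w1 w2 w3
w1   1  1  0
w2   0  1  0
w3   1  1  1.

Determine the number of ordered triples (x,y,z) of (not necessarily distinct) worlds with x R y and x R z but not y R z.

4

Enumerating: (w1,w2,w1), (w3,w1,w3), (w3,w2,w1), (w3,w2,w3).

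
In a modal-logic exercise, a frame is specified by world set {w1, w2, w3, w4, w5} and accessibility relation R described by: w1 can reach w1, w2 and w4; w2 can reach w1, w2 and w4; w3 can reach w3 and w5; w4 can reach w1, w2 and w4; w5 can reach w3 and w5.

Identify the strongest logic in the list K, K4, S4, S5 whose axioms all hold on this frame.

Transitive (axiom 4): yes — every two-step R-path is closed by a direct edge.
Reflexive (axiom T): yes — every world is R-related to itself.
Euclidean (axiom 5): yes — any two successors of a common world are R-related.
So F validates K, K4, S4, S5. The strongest is S5.

S5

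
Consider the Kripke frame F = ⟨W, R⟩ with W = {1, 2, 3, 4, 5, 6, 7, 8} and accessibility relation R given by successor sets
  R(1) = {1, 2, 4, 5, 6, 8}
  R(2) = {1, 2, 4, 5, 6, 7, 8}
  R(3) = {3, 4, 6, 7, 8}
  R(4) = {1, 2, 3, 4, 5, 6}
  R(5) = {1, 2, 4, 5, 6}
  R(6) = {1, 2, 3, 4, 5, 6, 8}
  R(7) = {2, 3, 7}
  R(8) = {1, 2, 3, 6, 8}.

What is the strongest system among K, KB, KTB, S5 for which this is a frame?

Symmetric (axiom B): yes — every pair in R has its reverse in R.
Reflexive (axiom T): yes — every world is R-related to itself.
Euclidean (axiom 5): no — 1 R 4 and 1 R 8, but not 4 R 8.
So F validates K, KB, KTB; S5 would additionally require R to be Euclidean. The strongest is KTB.

KTB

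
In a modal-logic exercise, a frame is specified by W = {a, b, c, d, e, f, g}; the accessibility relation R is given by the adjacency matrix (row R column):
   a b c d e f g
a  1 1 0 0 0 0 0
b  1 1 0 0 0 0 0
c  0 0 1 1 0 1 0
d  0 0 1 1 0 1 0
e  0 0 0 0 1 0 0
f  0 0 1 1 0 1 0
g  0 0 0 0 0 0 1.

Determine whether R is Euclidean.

Yes

Euclidean: yes — any two successors of a common world are R-related.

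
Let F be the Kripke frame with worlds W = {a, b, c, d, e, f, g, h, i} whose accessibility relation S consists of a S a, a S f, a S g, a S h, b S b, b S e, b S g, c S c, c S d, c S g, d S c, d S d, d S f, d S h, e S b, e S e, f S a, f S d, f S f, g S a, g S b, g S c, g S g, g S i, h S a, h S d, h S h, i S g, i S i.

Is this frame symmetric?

Symmetric: yes — every pair in S has its reverse in S.

Yes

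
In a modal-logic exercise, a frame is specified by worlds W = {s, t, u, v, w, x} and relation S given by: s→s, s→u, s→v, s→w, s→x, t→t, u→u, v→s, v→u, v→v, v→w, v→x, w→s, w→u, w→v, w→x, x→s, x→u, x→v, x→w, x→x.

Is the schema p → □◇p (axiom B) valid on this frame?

The schema B characterises exactly the symmetric frames.
Symmetric: no — s S u but not u S s.

No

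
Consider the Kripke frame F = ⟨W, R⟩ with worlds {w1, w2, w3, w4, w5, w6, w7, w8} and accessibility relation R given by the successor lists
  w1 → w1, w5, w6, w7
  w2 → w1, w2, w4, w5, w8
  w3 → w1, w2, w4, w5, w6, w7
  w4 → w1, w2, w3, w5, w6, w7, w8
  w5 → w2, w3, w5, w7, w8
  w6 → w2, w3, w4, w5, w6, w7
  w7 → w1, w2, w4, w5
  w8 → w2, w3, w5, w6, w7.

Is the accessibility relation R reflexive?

Reflexive: no — w3 is not related to itself.

No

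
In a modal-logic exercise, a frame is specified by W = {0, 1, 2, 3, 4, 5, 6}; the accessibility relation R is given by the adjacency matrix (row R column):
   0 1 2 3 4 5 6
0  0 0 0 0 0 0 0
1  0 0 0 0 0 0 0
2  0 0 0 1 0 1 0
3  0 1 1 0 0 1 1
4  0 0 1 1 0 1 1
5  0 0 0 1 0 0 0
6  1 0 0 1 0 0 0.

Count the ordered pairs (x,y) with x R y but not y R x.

7

Enumerating: (2,5), (3,1), (4,2), (4,3), (4,5), (4,6), (6,0).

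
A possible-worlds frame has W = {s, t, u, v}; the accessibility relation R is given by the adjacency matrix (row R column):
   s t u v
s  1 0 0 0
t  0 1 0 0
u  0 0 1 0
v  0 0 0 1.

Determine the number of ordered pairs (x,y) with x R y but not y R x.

0

R is symmetric; there are no such tuples.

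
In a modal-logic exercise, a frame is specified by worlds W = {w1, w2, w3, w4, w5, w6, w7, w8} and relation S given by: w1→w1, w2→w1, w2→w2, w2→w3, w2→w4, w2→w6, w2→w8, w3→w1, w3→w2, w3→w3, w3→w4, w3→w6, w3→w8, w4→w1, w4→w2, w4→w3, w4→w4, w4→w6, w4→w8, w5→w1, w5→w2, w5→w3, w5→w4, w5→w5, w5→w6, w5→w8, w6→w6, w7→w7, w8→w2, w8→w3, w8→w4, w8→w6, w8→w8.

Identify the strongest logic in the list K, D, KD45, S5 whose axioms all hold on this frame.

Serial (axiom D): yes — every world has a successor (e.g. w1 S w1).
Euclidean (axiom 5): no — w2 S w1 and w2 S w3, but not w1 S w3.
Transitive (axiom 4): no — w8 S w2 and w2 S w1, but not w8 S w1.
Reflexive (axiom T): yes — every world is S-related to itself.
So F validates K, D; KD45 would additionally require S to be Euclidean and transitive. The strongest is D.

D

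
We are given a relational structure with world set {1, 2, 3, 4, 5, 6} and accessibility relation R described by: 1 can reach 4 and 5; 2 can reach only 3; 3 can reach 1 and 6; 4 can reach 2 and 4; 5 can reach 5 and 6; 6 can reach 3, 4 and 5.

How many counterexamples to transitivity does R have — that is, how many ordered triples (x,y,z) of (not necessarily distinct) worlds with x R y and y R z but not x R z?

16

Enumerating: (1,4,2), (1,5,6), (2,3,1), (2,3,6), (3,1,4), (3,1,5), (3,6,3), (3,6,4), (3,6,5), (4,2,3), (5,6,3), (5,6,4), (6,3,1), (6,3,6), (6,4,2), (6,5,6).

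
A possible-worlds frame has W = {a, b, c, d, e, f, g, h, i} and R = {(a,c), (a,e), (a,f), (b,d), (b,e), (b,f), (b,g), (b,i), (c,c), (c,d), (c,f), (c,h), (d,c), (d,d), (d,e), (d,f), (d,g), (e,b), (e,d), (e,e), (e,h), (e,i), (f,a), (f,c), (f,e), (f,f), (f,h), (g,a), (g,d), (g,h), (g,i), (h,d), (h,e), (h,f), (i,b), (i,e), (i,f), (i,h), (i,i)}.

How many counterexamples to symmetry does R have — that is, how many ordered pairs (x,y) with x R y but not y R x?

14

Enumerating: (a,c), (a,e), (b,d), (b,f), (b,g), (c,h), (d,f), (f,e), (g,a), (g,h), (g,i), (h,d), (i,f), (i,h).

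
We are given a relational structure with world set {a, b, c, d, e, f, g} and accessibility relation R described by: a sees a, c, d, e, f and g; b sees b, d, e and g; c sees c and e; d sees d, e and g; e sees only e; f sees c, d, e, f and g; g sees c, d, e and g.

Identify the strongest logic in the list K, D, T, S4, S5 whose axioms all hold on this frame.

T

Serial (axiom D): yes — every world has a successor (e.g. a R a).
Reflexive (axiom T): yes — every world is R-related to itself.
Transitive (axiom 4): no — b R g and g R c, but not b R c.
Euclidean (axiom 5): no — a R c and a R d, but not c R d.
So F validates K, D, T; S4 would additionally require R to be transitive. The strongest is T.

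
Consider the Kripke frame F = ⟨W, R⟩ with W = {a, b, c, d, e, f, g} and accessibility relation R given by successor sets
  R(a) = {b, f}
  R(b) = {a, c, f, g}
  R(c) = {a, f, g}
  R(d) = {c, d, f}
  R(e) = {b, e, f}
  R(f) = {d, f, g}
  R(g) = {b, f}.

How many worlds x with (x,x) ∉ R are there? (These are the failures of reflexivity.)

Enumerating: a, b, c, g.

4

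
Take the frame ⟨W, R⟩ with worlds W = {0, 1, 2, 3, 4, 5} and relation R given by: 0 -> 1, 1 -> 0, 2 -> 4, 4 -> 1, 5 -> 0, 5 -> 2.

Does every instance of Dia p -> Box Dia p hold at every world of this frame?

No

Axiom 5 corresponds to the accessibility relation being Euclidean.
Euclidean: no — 5 R 0 and 5 R 2, but not 0 R 2.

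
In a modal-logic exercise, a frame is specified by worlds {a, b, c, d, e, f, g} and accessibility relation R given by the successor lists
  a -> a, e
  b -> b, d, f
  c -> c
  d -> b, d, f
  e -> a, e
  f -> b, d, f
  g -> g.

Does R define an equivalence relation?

Yes

Reflexive: yes — every world is R-related to itself.
Symmetric: yes — every pair in R has its reverse in R.
Transitive: yes — every two-step R-path is closed by a direct edge.
So R is an equivalence relation.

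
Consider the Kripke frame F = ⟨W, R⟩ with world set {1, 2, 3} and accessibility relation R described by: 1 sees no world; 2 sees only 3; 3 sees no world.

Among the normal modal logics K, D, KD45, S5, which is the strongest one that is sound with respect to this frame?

K

Serial (axiom D): no — 1 has no R-successor.
Euclidean (axiom 5): no — 2 R 3 and 2 R 3, but not 3 R 3.
Transitive (axiom 4): yes — every two-step R-path is closed by a direct edge.
Reflexive (axiom T): no — 1 is not related to itself.
So F validates K; D would additionally require R to be serial. The strongest is K.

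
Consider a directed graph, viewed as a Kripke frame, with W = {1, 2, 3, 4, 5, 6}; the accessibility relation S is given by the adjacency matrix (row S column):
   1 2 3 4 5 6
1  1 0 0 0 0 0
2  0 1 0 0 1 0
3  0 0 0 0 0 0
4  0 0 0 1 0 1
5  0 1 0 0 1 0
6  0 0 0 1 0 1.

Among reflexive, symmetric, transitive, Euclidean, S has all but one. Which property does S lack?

reflexive

Reflexive: no — 3 is not related to itself.
Symmetric: yes — every pair in S has its reverse in S.
Transitive: yes — every two-step S-path is closed by a direct edge.
Euclidean: yes — any two successors of a common world are S-related.
Only reflexive fails.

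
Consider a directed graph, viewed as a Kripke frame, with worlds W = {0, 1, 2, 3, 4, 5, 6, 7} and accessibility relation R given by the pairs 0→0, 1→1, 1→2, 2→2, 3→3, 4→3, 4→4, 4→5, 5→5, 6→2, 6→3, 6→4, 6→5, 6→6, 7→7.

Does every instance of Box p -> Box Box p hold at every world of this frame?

Yes

By correspondence theory, 4 is valid on a frame iff R is transitive.
Transitive: yes — every two-step R-path is closed by a direct edge.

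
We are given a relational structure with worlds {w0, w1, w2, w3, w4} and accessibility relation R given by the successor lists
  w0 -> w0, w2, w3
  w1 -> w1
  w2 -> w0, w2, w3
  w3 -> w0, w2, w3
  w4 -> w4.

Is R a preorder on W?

Reflexive: yes — every world is R-related to itself.
Transitive: yes — every two-step R-path is closed by a direct edge.
So R is a preorder.

Yes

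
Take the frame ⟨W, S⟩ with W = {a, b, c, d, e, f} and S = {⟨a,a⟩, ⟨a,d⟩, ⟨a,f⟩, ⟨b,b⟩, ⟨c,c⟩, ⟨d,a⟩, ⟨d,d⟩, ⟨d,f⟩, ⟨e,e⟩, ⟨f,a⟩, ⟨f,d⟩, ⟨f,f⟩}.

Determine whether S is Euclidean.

Yes

Euclidean: yes — any two successors of a common world are S-related.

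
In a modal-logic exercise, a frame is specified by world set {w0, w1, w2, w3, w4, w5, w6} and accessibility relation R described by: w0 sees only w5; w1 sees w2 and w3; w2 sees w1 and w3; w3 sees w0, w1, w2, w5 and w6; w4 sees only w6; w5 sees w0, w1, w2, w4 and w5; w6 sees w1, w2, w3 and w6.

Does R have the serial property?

Serial: yes — every world has a successor (e.g. w0 R w5).

Yes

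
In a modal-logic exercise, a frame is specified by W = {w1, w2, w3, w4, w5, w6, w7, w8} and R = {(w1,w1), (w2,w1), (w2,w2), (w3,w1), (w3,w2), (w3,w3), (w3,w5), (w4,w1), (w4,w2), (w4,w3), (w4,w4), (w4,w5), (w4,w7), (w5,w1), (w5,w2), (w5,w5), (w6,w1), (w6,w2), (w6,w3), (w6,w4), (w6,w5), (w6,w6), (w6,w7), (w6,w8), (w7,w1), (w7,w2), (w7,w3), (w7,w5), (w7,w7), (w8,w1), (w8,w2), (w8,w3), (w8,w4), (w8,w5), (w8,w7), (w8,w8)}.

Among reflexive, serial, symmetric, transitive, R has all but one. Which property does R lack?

Reflexive: yes — every world is R-related to itself.
Serial: yes — every world has a successor (e.g. w1 R w1).
Symmetric: no — w2 R w1 but not w1 R w2.
Transitive: yes — every two-step R-path is closed by a direct edge.
Only symmetric fails.

symmetric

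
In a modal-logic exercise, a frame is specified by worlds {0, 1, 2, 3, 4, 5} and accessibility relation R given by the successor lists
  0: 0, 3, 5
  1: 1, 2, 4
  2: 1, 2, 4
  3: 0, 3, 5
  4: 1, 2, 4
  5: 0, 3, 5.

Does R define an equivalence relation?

Reflexive: yes — every world is R-related to itself.
Symmetric: yes — every pair in R has its reverse in R.
Transitive: yes — every two-step R-path is closed by a direct edge.
So R is an equivalence relation.

Yes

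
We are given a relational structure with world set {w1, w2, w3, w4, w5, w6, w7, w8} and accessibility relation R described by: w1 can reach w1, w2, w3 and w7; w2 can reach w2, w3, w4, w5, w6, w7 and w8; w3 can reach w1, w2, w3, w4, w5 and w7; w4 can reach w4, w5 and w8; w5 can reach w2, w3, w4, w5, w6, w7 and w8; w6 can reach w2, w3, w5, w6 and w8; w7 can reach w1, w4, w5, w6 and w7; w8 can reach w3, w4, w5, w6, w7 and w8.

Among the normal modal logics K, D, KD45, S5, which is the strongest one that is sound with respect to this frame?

Serial (axiom D): yes — every world has a successor (e.g. w1 R w1).
Euclidean (axiom 5): no — w1 R w7 and w1 R w2, but not w7 R w2.
Transitive (axiom 4): no — w1 R w2 and w2 R w4, but not w1 R w4.
Reflexive (axiom T): yes — every world is R-related to itself.
So F validates K, D; KD45 would additionally require R to be Euclidean and transitive. The strongest is D.

D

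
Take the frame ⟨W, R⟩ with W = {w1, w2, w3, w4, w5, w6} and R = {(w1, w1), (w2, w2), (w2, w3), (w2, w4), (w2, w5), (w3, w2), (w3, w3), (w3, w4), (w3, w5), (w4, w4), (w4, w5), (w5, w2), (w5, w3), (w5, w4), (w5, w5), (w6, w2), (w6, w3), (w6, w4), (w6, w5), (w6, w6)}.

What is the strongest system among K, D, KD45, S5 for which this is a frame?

D

Serial (axiom D): yes — every world has a successor (e.g. w1 R w1).
Euclidean (axiom 5): no — w2 R w4 and w2 R w3, but not w4 R w3.
Transitive (axiom 4): no — w4 R w5 and w5 R w2, but not w4 R w2.
Reflexive (axiom T): yes — every world is R-related to itself.
So F validates K, D; KD45 would additionally require R to be Euclidean and transitive. The strongest is D.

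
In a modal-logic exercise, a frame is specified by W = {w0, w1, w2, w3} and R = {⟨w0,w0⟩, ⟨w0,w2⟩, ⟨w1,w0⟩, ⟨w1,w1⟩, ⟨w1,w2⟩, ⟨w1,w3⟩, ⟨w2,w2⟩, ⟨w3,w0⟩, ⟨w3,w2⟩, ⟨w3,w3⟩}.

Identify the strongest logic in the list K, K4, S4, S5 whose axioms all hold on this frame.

Transitive (axiom 4): yes — every two-step R-path is closed by a direct edge.
Reflexive (axiom T): yes — every world is R-related to itself.
Euclidean (axiom 5): no — w1 R w0 and w1 R w3, but not w0 R w3.
So F validates K, K4, S4; S5 would additionally require R to be Euclidean. The strongest is S4.

S4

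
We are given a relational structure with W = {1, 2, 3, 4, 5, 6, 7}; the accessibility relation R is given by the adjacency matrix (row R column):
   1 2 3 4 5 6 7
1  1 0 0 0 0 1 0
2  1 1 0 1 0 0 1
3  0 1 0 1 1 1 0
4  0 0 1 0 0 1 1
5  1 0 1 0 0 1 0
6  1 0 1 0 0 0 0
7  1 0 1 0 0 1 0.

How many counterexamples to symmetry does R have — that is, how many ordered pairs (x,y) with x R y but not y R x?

11

Enumerating: (2,1), (2,4), (2,7), (3,2), (4,6), (4,7), (5,1), (5,6), (7,1), (7,3), (7,6).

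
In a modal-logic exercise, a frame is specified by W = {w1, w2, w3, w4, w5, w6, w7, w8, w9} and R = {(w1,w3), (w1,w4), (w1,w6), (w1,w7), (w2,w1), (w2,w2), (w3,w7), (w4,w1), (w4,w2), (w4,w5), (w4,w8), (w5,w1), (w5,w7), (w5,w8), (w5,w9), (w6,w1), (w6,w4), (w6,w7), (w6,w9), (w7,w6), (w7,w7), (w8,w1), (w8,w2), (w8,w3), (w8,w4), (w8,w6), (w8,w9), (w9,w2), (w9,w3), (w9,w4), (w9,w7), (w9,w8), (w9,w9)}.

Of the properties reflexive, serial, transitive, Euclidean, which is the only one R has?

serial

Reflexive: no — w1 is not related to itself.
Serial: yes — every world has a successor (e.g. w1 R w3).
Transitive: no — w1 R w4 and w4 R w2, but not w1 R w2.
Euclidean: no — w1 R w3 and w1 R w4, but not w3 R w4.
Only serial holds.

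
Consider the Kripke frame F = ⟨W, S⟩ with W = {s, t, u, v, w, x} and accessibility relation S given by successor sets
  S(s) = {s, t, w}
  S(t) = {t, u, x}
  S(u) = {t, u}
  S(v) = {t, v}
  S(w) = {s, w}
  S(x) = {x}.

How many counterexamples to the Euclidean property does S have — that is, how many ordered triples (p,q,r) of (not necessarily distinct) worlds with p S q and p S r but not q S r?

Enumerating: (s,t,s), (s,t,w), (s,w,t), (t,u,x), (t,x,t), (t,x,u), (v,t,v).

7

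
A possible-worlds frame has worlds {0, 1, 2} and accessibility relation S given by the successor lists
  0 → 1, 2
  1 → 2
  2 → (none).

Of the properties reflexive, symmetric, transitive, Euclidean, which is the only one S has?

transitive

Reflexive: no — 0 is not related to itself.
Symmetric: no — 0 S 1 but not 1 S 0.
Transitive: yes — every two-step S-path is closed by a direct edge.
Euclidean: no — 0 S 2 and 0 S 1, but not 2 S 1.
Only transitive holds.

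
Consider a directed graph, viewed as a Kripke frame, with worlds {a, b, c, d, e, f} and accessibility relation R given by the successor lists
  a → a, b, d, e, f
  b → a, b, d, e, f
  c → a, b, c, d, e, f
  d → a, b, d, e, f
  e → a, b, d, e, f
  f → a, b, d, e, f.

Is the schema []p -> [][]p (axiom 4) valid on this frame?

Axiom 4 corresponds to the accessibility relation being transitive.
Transitive: yes — every two-step R-path is closed by a direct edge.

Yes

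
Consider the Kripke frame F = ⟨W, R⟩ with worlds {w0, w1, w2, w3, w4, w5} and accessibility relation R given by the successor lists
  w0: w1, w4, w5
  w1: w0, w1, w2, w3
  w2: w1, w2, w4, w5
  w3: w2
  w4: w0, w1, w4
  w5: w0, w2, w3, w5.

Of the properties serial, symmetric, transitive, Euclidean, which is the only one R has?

serial

Serial: yes — every world has a successor (e.g. w0 R w1).
Symmetric: no — w1 R w3 but not w3 R w1.
Transitive: no — w0 R w1 and w1 R w2, but not w0 R w2.
Euclidean: no — w0 R w1 and w0 R w4, but not w1 R w4.
Only serial holds.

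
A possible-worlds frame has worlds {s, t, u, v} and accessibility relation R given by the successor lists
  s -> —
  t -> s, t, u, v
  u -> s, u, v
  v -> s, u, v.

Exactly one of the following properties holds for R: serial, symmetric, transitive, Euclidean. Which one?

transitive

Serial: no — s has no R-successor.
Symmetric: no — t R s but not s R t.
Transitive: yes — every two-step R-path is closed by a direct edge.
Euclidean: no — t R s and t R u, but not s R u.
Only transitive holds.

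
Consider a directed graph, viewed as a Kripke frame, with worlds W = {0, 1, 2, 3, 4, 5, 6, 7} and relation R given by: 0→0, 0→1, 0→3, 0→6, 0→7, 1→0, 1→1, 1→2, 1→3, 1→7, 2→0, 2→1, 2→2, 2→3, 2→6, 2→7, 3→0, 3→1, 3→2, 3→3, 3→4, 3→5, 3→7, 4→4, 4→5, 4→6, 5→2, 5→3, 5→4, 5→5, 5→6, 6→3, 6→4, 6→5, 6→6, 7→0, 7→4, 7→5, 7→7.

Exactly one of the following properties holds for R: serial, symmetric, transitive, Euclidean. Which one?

serial

Serial: yes — every world has a successor (e.g. 0 R 0).
Symmetric: no — 0 R 6 but not 6 R 0.
Transitive: no — 0 R 1 and 1 R 2, but not 0 R 2.
Euclidean: no — 0 R 1 and 0 R 6, but not 1 R 6.
Only serial holds.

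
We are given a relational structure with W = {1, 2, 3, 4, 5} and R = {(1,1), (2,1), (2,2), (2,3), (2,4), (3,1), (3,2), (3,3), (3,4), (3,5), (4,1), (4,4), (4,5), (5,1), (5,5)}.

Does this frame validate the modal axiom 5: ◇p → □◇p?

Axiom 5 corresponds to the accessibility relation being Euclidean.
Euclidean: no — 2 R 1 and 2 R 3, but not 1 R 3.

No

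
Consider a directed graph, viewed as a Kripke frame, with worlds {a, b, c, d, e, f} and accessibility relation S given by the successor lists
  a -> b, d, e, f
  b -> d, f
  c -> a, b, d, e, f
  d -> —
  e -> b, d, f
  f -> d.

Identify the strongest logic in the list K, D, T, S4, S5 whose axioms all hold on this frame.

Serial (axiom D): no — d has no S-successor.
Reflexive (axiom T): no — a is not related to itself.
Transitive (axiom 4): yes — every two-step S-path is closed by a direct edge.
Euclidean (axiom 5): no — a S b and a S e, but not b S e.
So F validates K; D would additionally require S to be serial. The strongest is K.

K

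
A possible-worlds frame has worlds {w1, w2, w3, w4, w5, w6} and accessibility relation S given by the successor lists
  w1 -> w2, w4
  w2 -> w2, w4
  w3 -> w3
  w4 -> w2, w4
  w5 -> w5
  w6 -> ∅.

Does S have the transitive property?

Yes

Transitive: yes — every two-step S-path is closed by a direct edge.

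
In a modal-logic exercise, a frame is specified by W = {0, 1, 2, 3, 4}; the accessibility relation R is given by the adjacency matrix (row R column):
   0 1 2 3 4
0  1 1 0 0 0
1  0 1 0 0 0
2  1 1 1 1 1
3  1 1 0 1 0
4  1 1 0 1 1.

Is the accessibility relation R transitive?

Yes

Transitive: yes — every two-step R-path is closed by a direct edge.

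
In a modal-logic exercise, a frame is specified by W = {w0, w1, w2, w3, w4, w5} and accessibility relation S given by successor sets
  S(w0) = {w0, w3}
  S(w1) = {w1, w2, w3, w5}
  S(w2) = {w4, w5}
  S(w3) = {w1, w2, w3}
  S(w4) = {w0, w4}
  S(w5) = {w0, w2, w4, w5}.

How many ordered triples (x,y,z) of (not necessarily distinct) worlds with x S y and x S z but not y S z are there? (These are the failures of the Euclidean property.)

Enumerating: (w0,w3,w0), (w1,w2,w1), (w1,w2,w2), (w1,w2,w3), (w1,w3,w5), (w1,w5,w1), (w1,w5,w3), (w2,w4,w5), (w3,w2,w1), (w3,w2,w2), (w3,w2,w3), (w4,w0,w4), … and 7 more.
Total: 19.

19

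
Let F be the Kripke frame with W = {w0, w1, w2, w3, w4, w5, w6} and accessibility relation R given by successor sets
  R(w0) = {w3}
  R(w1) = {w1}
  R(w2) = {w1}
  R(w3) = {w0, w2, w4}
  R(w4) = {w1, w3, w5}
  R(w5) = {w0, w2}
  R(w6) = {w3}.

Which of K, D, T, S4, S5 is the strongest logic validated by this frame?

Serial (axiom D): yes — every world has a successor (e.g. w0 R w3).
Reflexive (axiom T): no — w0 is not related to itself.
Transitive (axiom 4): no — w0 R w3 and w3 R w2, but not w0 R w2.
Euclidean (axiom 5): no — w3 R w0 and w3 R w2, but not w0 R w2.
So F validates K, D; T would additionally require R to be reflexive. The strongest is D.

D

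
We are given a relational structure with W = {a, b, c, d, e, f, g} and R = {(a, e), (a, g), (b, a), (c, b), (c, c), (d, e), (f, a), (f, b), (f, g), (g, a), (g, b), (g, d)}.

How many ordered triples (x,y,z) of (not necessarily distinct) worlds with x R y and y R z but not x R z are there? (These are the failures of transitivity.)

Enumerating: (a,g,a), (a,g,b), (a,g,d), (b,a,e), (b,a,g), (c,b,a), (f,a,e), (f,g,d), (g,a,e), (g,a,g), (g,d,e).

11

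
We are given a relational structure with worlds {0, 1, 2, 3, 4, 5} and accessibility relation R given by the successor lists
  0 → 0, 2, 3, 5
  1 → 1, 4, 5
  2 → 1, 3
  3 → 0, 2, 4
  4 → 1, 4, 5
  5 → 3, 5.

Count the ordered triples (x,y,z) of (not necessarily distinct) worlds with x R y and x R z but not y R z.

Enumerating: (0,2,0), (0,2,2), (0,2,5), (0,3,3), (0,3,5), (0,5,0), (0,5,2), (1,5,1), (1,5,4), (2,1,3), (2,3,1), (2,3,3), … and 10 more.
Total: 22.

22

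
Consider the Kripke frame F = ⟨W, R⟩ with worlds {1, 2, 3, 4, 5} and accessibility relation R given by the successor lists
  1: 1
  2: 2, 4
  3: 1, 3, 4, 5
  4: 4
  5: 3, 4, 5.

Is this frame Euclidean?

No

Euclidean: no — 3 R 1 and 3 R 4, but not 1 R 4.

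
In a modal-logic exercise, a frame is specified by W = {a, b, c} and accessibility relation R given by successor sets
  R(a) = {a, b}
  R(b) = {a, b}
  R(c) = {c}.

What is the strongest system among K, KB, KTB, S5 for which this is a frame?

Symmetric (axiom B): yes — every pair in R has its reverse in R.
Reflexive (axiom T): yes — every world is R-related to itself.
Euclidean (axiom 5): yes — any two successors of a common world are R-related.
So F validates K, KB, KTB, S5. The strongest is S5.

S5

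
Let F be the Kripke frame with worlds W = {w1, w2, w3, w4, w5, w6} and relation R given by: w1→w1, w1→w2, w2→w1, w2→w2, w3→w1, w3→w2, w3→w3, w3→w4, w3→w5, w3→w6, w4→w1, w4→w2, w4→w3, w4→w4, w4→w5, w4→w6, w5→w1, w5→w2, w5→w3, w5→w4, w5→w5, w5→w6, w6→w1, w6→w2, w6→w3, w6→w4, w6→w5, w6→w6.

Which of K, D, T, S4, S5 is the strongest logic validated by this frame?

S4

Serial (axiom D): yes — every world has a successor (e.g. w1 R w1).
Reflexive (axiom T): yes — every world is R-related to itself.
Transitive (axiom 4): yes — every two-step R-path is closed by a direct edge.
Euclidean (axiom 5): no — w3 R w1 and w3 R w4, but not w1 R w4.
So F validates K, D, T, S4; S5 would additionally require R to be Euclidean. The strongest is S4.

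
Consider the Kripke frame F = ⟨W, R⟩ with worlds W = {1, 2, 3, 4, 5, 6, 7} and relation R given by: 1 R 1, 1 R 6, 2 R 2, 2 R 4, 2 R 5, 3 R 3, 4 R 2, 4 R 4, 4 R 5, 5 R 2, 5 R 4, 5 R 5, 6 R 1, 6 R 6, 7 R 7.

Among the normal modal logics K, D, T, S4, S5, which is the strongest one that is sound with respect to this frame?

S5

Serial (axiom D): yes — every world has a successor (e.g. 1 R 1).
Reflexive (axiom T): yes — every world is R-related to itself.
Transitive (axiom 4): yes — every two-step R-path is closed by a direct edge.
Euclidean (axiom 5): yes — any two successors of a common world are R-related.
So F validates K, D, T, S4, S5. The strongest is S5.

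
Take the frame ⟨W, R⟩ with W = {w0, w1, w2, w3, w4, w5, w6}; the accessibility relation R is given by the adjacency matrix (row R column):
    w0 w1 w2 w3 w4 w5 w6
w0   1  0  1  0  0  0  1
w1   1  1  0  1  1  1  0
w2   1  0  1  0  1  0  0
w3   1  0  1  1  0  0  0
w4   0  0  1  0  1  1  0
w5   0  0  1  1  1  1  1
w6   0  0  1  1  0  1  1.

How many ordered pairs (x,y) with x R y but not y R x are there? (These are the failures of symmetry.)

11

Enumerating: (w0,w6), (w1,w0), (w1,w3), (w1,w4), (w1,w5), (w3,w0), (w3,w2), (w5,w2), (w5,w3), (w6,w2), (w6,w3).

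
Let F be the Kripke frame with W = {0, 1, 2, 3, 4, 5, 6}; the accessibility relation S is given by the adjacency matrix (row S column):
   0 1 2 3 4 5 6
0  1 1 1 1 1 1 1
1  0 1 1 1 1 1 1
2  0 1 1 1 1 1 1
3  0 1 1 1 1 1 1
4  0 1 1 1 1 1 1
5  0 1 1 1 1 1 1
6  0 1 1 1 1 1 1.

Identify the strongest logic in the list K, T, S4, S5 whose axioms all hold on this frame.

S4

Reflexive (axiom T): yes — every world is S-related to itself.
Transitive (axiom 4): yes — every two-step S-path is closed by a direct edge.
Euclidean (axiom 5): no — 0 S 1 and 0 S 0, but not 1 S 0.
So F validates K, T, S4; S5 would additionally require S to be Euclidean. The strongest is S4.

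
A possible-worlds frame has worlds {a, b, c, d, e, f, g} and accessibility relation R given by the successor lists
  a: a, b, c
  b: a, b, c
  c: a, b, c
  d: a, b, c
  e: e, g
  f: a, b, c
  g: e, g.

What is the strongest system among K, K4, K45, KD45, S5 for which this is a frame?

KD45

Transitive (axiom 4): yes — every two-step R-path is closed by a direct edge.
Euclidean (axiom 5): yes — any two successors of a common world are R-related.
Serial (axiom D): yes — every world has a successor (e.g. a R a).
Reflexive (axiom T): no — d is not related to itself.
So F validates K, K4, K45, KD45; S5 would additionally require R to be reflexive. The strongest is KD45.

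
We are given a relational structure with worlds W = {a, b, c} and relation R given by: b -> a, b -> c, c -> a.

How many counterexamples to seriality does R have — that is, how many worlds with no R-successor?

1

Enumerating: a.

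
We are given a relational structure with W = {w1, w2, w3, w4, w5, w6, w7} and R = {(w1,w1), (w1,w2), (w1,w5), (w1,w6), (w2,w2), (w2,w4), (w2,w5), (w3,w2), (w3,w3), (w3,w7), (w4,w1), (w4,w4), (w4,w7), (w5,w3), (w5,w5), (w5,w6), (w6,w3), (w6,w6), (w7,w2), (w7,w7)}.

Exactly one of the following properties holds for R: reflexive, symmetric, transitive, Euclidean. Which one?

Reflexive: yes — every world is R-related to itself.
Symmetric: no — w1 R w2 but not w2 R w1.
Transitive: no — w1 R w2 and w2 R w4, but not w1 R w4.
Euclidean: no — w1 R w2 and w1 R w6, but not w2 R w6.
Only reflexive holds.

reflexive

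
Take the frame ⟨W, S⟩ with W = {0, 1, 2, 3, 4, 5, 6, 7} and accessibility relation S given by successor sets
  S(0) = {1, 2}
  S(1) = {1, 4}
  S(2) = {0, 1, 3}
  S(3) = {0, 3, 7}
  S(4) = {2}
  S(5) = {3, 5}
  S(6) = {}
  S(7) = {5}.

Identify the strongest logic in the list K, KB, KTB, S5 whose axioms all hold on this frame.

Symmetric (axiom B): no — 0 S 1 but not 1 S 0.
Reflexive (axiom T): no — 0 is not related to itself.
Euclidean (axiom 5): no — 0 S 1 and 0 S 2, but not 1 S 2.
So F validates K; KB would additionally require S to be symmetric. The strongest is K.

K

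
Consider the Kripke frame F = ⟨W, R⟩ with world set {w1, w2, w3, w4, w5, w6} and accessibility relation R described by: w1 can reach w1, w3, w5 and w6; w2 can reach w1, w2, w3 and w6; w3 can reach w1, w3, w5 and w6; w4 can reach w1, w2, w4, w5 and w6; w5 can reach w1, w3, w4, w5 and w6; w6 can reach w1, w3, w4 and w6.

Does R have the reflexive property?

Reflexive: yes — every world is R-related to itself.

Yes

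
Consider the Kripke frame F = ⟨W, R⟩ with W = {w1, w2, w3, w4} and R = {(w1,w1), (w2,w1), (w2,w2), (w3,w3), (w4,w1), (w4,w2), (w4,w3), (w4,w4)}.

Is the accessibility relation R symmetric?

Symmetric: no — w2 R w1 but not w1 R w2.

No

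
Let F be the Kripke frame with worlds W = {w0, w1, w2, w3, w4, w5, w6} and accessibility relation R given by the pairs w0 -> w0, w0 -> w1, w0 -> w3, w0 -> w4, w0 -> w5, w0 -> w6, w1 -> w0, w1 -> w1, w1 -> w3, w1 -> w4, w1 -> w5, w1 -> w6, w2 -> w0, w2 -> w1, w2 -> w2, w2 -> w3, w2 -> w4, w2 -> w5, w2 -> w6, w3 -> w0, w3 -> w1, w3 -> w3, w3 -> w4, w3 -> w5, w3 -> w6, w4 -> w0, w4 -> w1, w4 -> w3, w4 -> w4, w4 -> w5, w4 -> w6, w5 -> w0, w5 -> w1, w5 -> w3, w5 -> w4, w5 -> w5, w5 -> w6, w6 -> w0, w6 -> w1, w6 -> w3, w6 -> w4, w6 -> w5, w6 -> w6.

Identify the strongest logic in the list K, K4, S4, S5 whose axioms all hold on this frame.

Transitive (axiom 4): yes — every two-step R-path is closed by a direct edge.
Reflexive (axiom T): yes — every world is R-related to itself.
Euclidean (axiom 5): no — w2 R w0 and w2 R w2, but not w0 R w2.
So F validates K, K4, S4; S5 would additionally require R to be Euclidean. The strongest is S4.

S4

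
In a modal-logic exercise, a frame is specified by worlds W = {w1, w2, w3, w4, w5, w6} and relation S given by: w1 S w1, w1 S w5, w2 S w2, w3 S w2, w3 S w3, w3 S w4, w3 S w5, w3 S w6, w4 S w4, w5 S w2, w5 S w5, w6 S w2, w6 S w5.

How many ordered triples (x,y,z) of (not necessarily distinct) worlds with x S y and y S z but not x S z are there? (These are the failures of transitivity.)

Enumerating: (w1,w5,w2).

1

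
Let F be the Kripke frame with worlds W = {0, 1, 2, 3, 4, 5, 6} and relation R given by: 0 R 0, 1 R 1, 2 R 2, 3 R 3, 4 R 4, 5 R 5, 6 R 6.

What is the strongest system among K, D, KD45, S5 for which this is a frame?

Serial (axiom D): yes — every world has a successor (e.g. 0 R 0).
Euclidean (axiom 5): yes — any two successors of a common world are R-related.
Transitive (axiom 4): yes — every two-step R-path is closed by a direct edge.
Reflexive (axiom T): yes — every world is R-related to itself.
So F validates K, D, KD45, S5. The strongest is S5.

S5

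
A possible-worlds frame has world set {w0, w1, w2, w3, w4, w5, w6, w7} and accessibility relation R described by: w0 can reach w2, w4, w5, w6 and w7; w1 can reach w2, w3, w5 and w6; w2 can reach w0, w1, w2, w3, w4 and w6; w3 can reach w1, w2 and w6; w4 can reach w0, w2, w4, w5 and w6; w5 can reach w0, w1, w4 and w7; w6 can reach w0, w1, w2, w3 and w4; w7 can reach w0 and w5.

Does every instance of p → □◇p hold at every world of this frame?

Yes

The schema B characterises exactly the symmetric frames.
Symmetric: yes — every pair in R has its reverse in R.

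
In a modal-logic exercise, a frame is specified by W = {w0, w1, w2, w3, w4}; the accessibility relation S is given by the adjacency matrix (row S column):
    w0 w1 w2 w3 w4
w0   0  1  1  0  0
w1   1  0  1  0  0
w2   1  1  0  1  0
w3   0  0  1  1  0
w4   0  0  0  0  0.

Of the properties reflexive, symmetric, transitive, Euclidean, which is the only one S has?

symmetric

Reflexive: no — w0 is not related to itself.
Symmetric: yes — every pair in S has its reverse in S.
Transitive: no — w0 S w2 and w2 S w3, but not w0 S w3.
Euclidean: no — w2 S w0 and w2 S w3, but not w0 S w3.
Only symmetric holds.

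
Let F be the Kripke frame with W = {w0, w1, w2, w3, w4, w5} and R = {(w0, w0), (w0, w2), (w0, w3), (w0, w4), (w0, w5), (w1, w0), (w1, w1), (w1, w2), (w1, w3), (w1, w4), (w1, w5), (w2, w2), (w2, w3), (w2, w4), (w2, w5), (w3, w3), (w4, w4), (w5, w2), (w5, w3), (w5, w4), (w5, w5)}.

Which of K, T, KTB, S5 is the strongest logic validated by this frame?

Reflexive (axiom T): yes — every world is R-related to itself.
Symmetric (axiom B): no — w0 R w2 but not w2 R w0.
Euclidean (axiom 5): no — w0 R w3 and w0 R w2, but not w3 R w2.
So F validates K, T; KTB would additionally require R to be symmetric. The strongest is T.

T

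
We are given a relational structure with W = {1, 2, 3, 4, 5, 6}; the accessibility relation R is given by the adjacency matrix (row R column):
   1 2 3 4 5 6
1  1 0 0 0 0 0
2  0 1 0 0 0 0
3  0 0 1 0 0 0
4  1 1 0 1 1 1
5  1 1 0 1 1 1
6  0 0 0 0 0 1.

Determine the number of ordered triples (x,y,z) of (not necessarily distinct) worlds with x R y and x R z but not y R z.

Enumerating: (4,1,2), (4,1,4), (4,1,5), (4,1,6), (4,2,1), (4,2,4), (4,2,5), (4,2,6), (4,6,1), (4,6,2), (4,6,4), (4,6,5), … and 12 more.
Total: 24.

24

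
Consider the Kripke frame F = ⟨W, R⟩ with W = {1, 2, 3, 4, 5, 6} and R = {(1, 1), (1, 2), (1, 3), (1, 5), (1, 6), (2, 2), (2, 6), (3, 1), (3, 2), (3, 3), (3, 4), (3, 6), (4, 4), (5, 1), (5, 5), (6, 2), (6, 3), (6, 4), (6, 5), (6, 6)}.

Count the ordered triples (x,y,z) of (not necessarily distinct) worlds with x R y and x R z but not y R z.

Enumerating: (1,2,1), (1,2,3), (1,2,5), (1,3,5), (1,5,2), (1,5,3), (1,5,6), (1,6,1), (3,1,4), (3,2,1), (3,2,3), (3,2,4), … and 17 more.
Total: 29.

29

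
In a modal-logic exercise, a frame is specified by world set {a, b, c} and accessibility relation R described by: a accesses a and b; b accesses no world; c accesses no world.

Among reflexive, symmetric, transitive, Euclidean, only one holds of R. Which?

transitive

Reflexive: no — b is not related to itself.
Symmetric: no — a R b but not b R a.
Transitive: yes — every two-step R-path is closed by a direct edge.
Euclidean: no — a R b and a R a, but not b R a.
Only transitive holds.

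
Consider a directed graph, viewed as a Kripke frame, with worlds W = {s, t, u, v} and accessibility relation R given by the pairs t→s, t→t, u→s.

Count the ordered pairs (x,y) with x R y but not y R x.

Enumerating: (t,s), (u,s).

2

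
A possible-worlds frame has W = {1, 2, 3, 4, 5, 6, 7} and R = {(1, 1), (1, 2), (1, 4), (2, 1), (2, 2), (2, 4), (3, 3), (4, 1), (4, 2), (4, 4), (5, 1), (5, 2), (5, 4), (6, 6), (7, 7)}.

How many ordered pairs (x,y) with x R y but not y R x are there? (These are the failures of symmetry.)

3

Enumerating: (5,1), (5,2), (5,4).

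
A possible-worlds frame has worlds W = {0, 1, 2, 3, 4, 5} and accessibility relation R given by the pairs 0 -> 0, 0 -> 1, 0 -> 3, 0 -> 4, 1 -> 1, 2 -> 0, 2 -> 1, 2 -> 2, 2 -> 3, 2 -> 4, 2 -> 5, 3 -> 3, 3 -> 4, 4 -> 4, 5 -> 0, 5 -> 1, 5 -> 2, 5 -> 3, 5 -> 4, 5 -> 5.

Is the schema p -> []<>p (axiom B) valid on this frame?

No

Axiom B corresponds to the accessibility relation being symmetric.
Symmetric: no — 0 R 1 but not 1 R 0.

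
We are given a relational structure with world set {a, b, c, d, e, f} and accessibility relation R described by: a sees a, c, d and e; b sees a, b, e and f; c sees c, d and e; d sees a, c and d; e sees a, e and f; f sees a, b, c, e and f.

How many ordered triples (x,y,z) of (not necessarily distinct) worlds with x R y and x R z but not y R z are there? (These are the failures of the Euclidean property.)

20

Enumerating: (a,c,a), (a,d,e), (a,e,c), (a,e,d), (b,a,b), (b,a,f), (b,e,b), (c,d,e), (c,e,c), (c,e,d), (d,c,a), (e,a,f), … and 8 more.
Total: 20.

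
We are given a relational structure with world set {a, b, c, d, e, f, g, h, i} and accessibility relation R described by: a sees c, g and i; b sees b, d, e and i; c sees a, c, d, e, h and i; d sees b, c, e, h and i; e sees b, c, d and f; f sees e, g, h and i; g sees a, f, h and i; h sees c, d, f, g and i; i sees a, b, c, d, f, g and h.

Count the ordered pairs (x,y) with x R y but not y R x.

R is symmetric; there are no such tuples.

0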